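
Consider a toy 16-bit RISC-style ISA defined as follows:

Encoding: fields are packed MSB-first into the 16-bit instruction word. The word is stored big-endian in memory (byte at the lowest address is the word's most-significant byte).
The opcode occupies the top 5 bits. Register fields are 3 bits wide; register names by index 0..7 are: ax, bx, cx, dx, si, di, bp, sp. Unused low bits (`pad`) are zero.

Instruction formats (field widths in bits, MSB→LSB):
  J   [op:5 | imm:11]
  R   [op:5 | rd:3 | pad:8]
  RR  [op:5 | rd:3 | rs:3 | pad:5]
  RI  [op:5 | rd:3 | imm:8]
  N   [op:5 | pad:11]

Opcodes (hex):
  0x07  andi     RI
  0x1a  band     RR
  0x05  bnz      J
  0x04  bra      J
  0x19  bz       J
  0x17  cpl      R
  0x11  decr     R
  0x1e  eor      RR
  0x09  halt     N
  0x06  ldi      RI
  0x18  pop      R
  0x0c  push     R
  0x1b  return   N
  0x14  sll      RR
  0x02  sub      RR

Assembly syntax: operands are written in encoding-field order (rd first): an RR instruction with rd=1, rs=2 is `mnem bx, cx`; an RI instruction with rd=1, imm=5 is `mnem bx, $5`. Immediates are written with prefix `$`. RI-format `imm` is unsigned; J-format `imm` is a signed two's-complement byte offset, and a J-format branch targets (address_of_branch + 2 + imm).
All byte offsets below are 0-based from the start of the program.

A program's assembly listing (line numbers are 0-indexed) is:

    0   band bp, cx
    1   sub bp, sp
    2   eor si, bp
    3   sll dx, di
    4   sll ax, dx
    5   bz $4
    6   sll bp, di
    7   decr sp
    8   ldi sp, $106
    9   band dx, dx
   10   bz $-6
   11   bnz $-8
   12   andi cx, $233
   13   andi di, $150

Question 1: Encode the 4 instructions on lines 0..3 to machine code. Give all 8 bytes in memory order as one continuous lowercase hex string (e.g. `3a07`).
d64016e0f4c0a3a0

line 0 (band): pack op=0x1a:5|rd=6:3|rs=2:3|pad=0:5 = 0xd640; big→ d6 40
line 1 (sub): pack op=0x2:5|rd=6:3|rs=7:3|pad=0:5 = 0x16e0; big→ 16 e0
line 2 (eor): pack op=0x1e:5|rd=4:3|rs=6:3|pad=0:5 = 0xf4c0; big→ f4 c0
line 3 (sll): pack op=0x14:5|rd=3:3|rs=5:3|pad=0:5 = 0xa3a0; big→ a3 a0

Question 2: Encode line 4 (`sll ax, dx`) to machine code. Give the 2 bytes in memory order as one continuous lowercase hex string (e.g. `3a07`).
a060

4. sll fields op=0x14:5|rd=0:3|rs=3:3|pad=0:5 → word a060h → a0 60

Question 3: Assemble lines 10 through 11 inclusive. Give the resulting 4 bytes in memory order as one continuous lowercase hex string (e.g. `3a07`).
cffa2ff8

line 10 (bz): pack op=0x19:5|imm=-6:11 = 0xcffa; big→ cf fa
line 11 (bnz): pack op=0x5:5|imm=-8:11 = 0x2ff8; big→ 2f f8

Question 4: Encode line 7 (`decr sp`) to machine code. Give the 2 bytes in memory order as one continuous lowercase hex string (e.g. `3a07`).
L7: decr op=0x11:5|rd=7:3|pad=0:8 ⇒ 0x8f00 ⇒ big 8f 00

8f00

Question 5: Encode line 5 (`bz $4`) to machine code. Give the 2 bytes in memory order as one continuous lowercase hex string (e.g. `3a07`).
c804

5. bz fields op=0x19:5|imm=4:11 → word c804h → c8 04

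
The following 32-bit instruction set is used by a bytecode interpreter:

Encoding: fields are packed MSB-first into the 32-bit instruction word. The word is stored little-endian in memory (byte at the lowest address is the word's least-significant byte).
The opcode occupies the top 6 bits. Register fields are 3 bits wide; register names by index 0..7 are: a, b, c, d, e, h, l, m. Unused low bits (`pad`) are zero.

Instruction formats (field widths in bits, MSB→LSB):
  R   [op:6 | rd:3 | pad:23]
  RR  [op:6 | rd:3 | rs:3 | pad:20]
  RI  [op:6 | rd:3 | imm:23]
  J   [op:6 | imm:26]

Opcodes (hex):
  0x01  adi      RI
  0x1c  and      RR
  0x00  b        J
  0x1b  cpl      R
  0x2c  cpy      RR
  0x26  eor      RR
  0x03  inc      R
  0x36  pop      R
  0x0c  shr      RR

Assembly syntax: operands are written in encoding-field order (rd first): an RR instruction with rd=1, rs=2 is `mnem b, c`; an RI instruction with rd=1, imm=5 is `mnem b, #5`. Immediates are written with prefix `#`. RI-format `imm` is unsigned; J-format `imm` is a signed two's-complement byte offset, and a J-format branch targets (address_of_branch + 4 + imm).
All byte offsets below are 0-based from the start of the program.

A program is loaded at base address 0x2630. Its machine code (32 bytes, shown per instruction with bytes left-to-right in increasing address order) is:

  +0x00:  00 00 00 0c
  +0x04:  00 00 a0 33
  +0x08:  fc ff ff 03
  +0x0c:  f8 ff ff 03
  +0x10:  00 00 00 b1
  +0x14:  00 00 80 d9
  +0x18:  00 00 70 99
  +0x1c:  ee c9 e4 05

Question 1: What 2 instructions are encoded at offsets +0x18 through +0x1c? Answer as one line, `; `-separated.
+0x18: 00 00 70 99 ⇒ word 0x99700000 (little)
  opcode bits[31:26]=0x26: eor/RR
  rd@[25:23]=0x2 ⇒ c
  rs@[22:20]=0x7 ⇒ m
+0x1c: ee c9 e4 05 ⇒ word 0x05e4c9ee (little)
  opcode bits[31:26]=0x1: adi/RI
  rd@[25:23]=0x3 ⇒ d
  imm@[22:0]=0x64c9ee ⇒ #6605294

eor c, m; adi d, #6605294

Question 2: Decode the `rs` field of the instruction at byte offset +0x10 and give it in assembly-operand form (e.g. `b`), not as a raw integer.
off 0x10: read 00 00 00 b1 as little → 0xb1000000
  opcode bits[31:26]=0x2c: cpy/RR
  [25:23] rd=2 = c
  [22:20] rs=0 = a

a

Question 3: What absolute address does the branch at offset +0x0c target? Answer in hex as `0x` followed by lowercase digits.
0x2638

@+0c  little-endian(f8 ff ff 03) = 0x03fffff8
  opcode bits[31:26]=0x0: b/J
  imm: (w>>0)&0x3ffffff=0x3fffff8 (s26→-8) → #-8
  target = base 0x2630 + off 0x0c + 4 + imm -8 = 0x2638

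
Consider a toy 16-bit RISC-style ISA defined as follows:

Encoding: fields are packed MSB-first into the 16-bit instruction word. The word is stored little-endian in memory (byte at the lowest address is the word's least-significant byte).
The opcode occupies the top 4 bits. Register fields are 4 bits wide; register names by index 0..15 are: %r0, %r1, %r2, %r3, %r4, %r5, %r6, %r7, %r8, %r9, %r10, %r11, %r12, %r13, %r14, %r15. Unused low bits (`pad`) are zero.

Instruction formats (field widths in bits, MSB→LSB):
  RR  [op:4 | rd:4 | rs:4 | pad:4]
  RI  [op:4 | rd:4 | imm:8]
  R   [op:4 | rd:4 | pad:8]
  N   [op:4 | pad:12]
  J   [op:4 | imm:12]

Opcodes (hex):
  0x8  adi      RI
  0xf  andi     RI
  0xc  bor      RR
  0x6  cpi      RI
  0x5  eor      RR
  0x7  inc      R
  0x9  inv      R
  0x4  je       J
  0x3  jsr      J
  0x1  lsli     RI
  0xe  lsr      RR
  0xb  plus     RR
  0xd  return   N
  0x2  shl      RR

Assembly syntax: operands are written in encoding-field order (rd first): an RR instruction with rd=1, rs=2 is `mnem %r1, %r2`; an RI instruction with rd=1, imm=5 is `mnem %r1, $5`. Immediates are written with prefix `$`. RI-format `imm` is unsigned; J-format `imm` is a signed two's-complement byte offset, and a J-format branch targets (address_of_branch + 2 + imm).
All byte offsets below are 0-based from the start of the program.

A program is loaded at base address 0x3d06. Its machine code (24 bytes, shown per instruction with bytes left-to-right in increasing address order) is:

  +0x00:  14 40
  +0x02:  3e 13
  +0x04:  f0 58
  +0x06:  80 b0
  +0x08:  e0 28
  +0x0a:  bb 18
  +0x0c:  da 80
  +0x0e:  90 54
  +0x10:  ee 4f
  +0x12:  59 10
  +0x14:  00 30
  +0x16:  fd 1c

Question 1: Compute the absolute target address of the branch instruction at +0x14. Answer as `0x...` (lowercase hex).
0x3d1c

@+14  little-endian(00 30) = 0x3000
  opcode bits[15:12]=0x3: jsr/J
  [11:0] imm=0 = $0
  target = base 0x3d06 + off 0x14 + 2 + imm 0 = 0x3d1c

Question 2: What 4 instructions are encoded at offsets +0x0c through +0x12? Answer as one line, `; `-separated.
[0c] da 80 → 0x80da
  top 4b → 0x8 → adi [RI]
  rd: (w>>8)&0xf=0x0 → %r0
  imm: (w>>0)&0xff=0xda → $218
[0e] 90 54 → 0x5490
  top 4b → 0x5 → eor [RR]
  rd: (w>>8)&0xf=0x4 → %r4
  rs: (w>>4)&0xf=0x9 → %r9
[10] ee 4f → 0x4fee
  top 4b → 0x4 → je [J]
  imm: (w>>0)&0xfff=0xfee (s12→-18) → $-18
[12] 59 10 → 0x1059
  top 4b → 0x1 → lsli [RI]
  rd: (w>>8)&0xf=0x0 → %r0
  imm: (w>>0)&0xff=0x59 → $89

adi %r0, $218; eor %r4, %r9; je $-18; lsli %r0, $89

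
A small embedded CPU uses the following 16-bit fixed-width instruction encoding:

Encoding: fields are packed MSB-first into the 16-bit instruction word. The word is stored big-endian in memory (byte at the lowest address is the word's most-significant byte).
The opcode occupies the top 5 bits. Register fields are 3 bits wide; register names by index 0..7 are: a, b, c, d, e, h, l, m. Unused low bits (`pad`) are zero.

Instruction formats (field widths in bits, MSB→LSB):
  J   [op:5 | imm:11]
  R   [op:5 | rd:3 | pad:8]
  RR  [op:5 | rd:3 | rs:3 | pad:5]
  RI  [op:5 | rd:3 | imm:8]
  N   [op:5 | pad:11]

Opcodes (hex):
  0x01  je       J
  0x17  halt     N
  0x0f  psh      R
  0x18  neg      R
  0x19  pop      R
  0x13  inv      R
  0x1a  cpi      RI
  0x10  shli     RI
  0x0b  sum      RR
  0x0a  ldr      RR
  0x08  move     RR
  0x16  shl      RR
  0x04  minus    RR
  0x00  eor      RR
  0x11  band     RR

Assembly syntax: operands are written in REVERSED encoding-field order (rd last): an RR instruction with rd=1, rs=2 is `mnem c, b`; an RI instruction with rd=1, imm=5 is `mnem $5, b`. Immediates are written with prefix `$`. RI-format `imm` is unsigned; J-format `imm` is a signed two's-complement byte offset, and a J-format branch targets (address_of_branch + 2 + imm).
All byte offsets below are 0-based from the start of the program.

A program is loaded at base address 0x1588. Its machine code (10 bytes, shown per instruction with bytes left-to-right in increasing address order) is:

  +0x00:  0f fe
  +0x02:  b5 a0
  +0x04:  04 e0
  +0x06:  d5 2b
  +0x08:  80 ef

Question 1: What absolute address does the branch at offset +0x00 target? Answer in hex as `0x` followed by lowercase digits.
off 0x00: read 0f fe as big → 0x0ffe
  op=0x0ffe>>11=0x1 ⇒ je (J)
  imm: (w>>0)&0x7ff=0x7fe (s11→-2) → $-2
  target = base 0x1588 + off 0x00 + 2 + imm -2 = 0x1588

0x1588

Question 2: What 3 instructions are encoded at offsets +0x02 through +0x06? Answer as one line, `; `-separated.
shl h, h; eor m, e; cpi $43, h

[02] b5 a0 → 0xb5a0
  top 5b → 0x16 → shl [RR]
  rd: (w>>8)&0x7=0x5 → h
  rs: (w>>5)&0x7=0x5 → h
[04] 04 e0 → 0x04e0
  top 5b → 0x0 → eor [RR]
  rd: (w>>8)&0x7=0x4 → e
  rs: (w>>5)&0x7=0x7 → m
[06] d5 2b → 0xd52b
  top 5b → 0x1a → cpi [RI]
  rd: (w>>8)&0x7=0x5 → h
  imm: (w>>0)&0xff=0x2b → $43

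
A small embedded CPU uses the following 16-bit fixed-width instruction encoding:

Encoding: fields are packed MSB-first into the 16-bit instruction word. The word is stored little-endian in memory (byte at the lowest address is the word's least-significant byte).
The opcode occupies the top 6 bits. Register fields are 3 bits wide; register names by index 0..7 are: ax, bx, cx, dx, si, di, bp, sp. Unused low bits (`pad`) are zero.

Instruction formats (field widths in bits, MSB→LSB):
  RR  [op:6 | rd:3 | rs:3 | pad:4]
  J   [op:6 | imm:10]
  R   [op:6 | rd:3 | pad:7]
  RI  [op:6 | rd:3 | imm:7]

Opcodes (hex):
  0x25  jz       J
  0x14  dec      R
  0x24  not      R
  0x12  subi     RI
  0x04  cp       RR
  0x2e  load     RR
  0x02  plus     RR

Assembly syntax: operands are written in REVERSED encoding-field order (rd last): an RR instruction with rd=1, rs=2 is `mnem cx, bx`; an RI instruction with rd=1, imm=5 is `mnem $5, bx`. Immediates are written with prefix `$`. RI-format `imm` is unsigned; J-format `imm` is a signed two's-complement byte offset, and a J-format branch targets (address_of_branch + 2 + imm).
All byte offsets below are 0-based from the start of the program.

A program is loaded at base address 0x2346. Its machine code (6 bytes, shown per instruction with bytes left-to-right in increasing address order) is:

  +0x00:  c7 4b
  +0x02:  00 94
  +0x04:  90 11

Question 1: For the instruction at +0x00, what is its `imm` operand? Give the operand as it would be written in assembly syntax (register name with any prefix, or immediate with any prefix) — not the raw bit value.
@+00  little-endian(c7 4b) = 0x4bc7
  op=0x4bc7>>10=0x12 ⇒ subi (RI)
  rd@[9:7]=0x7 ⇒ sp
  imm@[6:0]=0x47 ⇒ $71

$71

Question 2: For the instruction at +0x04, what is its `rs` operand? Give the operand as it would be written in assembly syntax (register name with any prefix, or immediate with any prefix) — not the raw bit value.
bx

+0x04: 90 11 ⇒ word 0x1190 (little)
  top 6b → 0x4 → cp [RR]
  rd: (w>>7)&0x7=0x3 → dx
  rs: (w>>4)&0x7=0x1 → bx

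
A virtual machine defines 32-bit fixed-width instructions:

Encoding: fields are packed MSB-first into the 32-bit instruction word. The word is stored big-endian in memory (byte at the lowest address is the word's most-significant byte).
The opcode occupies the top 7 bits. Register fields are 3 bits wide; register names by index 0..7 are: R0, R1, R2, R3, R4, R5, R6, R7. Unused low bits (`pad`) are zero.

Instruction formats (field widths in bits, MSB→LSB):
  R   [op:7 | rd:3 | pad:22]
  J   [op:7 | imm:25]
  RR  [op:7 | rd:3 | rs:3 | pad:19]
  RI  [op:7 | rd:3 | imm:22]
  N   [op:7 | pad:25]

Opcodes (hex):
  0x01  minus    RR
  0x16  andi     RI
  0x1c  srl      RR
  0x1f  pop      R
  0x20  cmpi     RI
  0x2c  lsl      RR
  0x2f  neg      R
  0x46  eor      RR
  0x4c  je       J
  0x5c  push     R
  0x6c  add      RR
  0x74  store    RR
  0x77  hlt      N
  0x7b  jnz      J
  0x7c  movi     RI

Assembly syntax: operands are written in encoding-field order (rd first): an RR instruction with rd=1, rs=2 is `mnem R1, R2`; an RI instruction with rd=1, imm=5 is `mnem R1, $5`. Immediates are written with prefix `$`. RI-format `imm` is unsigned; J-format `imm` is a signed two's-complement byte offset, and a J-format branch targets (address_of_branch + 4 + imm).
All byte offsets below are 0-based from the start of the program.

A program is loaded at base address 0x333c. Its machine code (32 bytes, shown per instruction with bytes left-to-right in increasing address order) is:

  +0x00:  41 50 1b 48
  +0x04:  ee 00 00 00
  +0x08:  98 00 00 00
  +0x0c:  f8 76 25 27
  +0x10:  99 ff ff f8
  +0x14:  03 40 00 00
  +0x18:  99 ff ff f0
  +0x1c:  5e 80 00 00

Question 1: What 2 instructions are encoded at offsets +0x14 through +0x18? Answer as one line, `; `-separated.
@+14  big-endian(03 40 00 00) = 0x03400000
  op=0x03400000>>25=0x1 ⇒ minus (RR)
  [24:22] rd=5 = R5
  [21:19] rs=0 = R0
@+18  big-endian(99 ff ff f0) = 0x99fffff0
  op=0x99fffff0>>25=0x4c ⇒ je (J)
  [24:0] imm=33554416 (s25→-16) = $-16

minus R5, R0; je $-16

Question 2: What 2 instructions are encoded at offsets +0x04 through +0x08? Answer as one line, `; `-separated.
hlt; je $0

off 0x04: read ee 00 00 00 as big → 0xee000000
  top 7b → 0x77 → hlt [N]
off 0x08: read 98 00 00 00 as big → 0x98000000
  top 7b → 0x4c → je [J]
  imm: (w>>0)&0x1ffffff=0x0 → $0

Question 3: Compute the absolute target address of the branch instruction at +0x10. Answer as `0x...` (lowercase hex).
0x3348

[10] 99 ff ff f8 → 0x99fffff8
  op=0x99fffff8>>25=0x4c ⇒ je (J)
  [24:0] imm=33554424 (s25→-8) = $-8
  target = base 0x333c + off 0x10 + 4 + imm -8 = 0x3348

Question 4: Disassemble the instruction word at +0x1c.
neg R2

off 0x1c: read 5e 80 00 00 as big → 0x5e800000
  top 7b → 0x2f → neg [R]
  rd@[24:22]=0x2 ⇒ R2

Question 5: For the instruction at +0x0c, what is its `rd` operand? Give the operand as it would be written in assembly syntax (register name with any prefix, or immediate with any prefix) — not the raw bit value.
off 0x0c: read f8 76 25 27 as big → 0xf8762527
  opcode bits[31:25]=0x7c: movi/RI
  rd@[24:22]=0x1 ⇒ R1
  imm@[21:0]=0x362527 ⇒ $3548455

R1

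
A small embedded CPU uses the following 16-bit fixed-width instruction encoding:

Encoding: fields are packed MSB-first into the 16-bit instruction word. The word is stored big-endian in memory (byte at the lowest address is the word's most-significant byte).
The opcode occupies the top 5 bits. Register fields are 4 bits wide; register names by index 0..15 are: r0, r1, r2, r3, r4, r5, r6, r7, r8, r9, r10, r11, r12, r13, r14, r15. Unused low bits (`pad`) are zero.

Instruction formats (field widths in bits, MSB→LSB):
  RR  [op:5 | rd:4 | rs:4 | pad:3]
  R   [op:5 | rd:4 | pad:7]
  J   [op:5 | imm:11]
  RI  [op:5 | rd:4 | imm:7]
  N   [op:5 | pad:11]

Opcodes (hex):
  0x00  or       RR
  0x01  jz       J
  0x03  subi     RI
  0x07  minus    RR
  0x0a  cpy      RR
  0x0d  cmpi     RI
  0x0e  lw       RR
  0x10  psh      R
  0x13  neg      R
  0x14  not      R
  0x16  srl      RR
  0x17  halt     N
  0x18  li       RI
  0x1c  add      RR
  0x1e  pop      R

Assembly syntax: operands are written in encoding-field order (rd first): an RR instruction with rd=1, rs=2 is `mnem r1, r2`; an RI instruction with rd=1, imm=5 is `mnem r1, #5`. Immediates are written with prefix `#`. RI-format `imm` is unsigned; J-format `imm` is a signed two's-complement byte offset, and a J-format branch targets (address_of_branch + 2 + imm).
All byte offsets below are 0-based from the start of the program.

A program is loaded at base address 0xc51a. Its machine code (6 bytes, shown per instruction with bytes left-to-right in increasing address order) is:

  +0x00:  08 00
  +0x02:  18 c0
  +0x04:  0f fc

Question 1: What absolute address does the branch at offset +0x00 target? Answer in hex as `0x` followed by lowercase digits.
off 0x00: read 08 00 as big → 0x0800
  op=0x0800>>11=0x1 ⇒ jz (J)
  imm@[10:0]=0x0 ⇒ #0
  target = base 0xc51a + off 0x00 + 2 + imm 0 = 0xc51c

0xc51c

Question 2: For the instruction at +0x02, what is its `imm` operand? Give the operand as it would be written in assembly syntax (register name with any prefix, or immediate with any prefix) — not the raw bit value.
#64

[02] 18 c0 → 0x18c0
  top 5b → 0x3 → subi [RI]
  rd@[10:7]=0x1 ⇒ r1
  imm@[6:0]=0x40 ⇒ #64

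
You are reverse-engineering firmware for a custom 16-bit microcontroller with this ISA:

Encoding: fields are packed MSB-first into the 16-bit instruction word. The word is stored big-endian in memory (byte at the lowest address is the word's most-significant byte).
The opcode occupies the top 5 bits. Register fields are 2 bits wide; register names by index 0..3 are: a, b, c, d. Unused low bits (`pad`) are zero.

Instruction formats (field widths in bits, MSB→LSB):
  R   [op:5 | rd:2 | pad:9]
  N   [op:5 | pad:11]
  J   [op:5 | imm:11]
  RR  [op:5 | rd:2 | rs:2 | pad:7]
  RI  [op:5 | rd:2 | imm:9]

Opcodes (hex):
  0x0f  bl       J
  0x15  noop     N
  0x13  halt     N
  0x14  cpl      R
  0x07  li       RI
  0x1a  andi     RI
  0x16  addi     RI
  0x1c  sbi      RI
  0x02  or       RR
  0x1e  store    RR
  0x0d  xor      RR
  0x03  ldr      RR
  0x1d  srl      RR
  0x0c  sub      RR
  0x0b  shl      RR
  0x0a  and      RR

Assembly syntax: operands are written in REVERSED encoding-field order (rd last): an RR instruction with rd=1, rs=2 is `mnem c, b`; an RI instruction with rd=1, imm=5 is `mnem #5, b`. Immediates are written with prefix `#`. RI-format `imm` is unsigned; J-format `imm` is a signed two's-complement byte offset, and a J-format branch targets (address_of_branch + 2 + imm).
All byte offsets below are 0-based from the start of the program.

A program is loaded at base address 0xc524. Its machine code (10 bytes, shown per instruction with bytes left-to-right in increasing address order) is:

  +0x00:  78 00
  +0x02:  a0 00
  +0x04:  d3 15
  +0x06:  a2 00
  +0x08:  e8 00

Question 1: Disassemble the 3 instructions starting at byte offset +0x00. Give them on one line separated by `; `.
off 0x00: read 78 00 as big → 0x7800
  top 5b → 0xf → bl [J]
  [10:0] imm=0 = #0
off 0x02: read a0 00 as big → 0xa000
  top 5b → 0x14 → cpl [R]
  [10:9] rd=0 = a
off 0x04: read d3 15 as big → 0xd315
  top 5b → 0x1a → andi [RI]
  [10:9] rd=1 = b
  [8:0] imm=277 = #277

bl #0; cpl a; andi #277, b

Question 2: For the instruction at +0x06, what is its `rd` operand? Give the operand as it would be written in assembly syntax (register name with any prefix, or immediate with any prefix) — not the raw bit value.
b

[06] a2 00 → 0xa200
  op=0xa200>>11=0x14 ⇒ cpl (R)
  rd@[10:9]=0x1 ⇒ b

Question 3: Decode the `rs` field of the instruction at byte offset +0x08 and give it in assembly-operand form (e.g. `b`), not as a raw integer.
a

@+08  big-endian(e8 00) = 0xe800
  op=0xe800>>11=0x1d ⇒ srl (RR)
  rd: (w>>9)&0x3=0x0 → a
  rs: (w>>7)&0x3=0x0 → a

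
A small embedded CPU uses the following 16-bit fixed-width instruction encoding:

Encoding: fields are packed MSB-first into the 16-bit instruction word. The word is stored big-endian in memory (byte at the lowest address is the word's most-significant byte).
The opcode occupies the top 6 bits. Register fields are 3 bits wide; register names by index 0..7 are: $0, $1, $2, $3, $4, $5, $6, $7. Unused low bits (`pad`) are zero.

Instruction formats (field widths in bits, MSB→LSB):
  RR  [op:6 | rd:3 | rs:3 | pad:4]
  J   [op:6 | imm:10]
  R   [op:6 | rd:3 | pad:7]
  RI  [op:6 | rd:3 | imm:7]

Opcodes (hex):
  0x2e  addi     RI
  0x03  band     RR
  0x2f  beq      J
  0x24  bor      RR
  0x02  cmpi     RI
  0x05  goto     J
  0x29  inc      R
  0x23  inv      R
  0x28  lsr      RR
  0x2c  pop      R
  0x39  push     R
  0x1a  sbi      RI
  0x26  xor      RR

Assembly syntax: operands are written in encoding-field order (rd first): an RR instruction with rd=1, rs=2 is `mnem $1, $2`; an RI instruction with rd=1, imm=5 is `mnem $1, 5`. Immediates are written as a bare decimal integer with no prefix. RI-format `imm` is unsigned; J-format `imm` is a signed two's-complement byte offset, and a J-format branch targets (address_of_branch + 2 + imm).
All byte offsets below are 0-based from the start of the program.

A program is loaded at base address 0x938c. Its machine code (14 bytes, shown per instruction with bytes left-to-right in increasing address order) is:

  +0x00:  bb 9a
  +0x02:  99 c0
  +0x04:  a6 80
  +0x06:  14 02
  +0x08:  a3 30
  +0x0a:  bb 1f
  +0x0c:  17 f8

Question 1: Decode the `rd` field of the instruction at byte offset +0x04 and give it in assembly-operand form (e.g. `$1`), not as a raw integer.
@+04  big-endian(a6 80) = 0xa680
  op=0xa680>>10=0x29 ⇒ inc (R)
  rd@[9:7]=0x5 ⇒ $5

$5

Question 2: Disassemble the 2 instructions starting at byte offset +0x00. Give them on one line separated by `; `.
addi $7, 26; xor $3, $4

@+00  big-endian(bb 9a) = 0xbb9a
  op=0xbb9a>>10=0x2e ⇒ addi (RI)
  [9:7] rd=7 = $7
  [6:0] imm=26 = 26
@+02  big-endian(99 c0) = 0x99c0
  op=0x99c0>>10=0x26 ⇒ xor (RR)
  [9:7] rd=3 = $3
  [6:4] rs=4 = $4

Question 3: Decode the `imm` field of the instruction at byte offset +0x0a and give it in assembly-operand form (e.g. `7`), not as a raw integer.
31

+0x0a: bb 1f ⇒ word 0xbb1f (big)
  opcode bits[15:10]=0x2e: addi/RI
  rd: (w>>7)&0x7=0x6 → $6
  imm: (w>>0)&0x7f=0x1f → 31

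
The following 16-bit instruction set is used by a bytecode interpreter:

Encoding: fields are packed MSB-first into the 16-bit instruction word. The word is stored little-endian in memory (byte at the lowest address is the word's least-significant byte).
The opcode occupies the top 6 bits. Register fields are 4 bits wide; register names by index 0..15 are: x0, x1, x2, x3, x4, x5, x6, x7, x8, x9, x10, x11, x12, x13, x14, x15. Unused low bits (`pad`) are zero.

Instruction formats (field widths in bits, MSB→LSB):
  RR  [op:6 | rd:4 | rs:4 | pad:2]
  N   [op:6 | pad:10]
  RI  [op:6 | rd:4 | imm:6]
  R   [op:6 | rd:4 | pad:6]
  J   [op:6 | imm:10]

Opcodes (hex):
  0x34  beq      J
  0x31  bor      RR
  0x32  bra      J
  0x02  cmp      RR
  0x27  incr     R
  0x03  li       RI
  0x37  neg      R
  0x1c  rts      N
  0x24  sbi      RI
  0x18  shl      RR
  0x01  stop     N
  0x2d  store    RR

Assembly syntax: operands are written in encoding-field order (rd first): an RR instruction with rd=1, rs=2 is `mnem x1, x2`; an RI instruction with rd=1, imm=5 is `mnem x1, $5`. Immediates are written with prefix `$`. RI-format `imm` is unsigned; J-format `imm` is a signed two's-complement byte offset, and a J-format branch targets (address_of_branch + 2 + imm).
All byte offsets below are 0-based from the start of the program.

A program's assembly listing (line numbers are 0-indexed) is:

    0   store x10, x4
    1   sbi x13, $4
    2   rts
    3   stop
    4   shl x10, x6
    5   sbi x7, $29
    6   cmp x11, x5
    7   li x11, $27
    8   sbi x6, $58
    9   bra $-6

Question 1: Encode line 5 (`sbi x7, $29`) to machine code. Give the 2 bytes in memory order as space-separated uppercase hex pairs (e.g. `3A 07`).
L5: sbi op=0x24:6|rd=7:4|imm=29:6 ⇒ 0x91dd ⇒ little dd 91

DD 91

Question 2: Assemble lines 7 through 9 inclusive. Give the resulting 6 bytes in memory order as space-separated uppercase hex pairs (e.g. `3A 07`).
DB 0E BA 91 FA CB

L7: li op=0x3:6|rd=11:4|imm=27:6 ⇒ 0x0edb ⇒ little db 0e
L8: sbi op=0x24:6|rd=6:4|imm=58:6 ⇒ 0x91ba ⇒ little ba 91
L9: bra op=0x32:6|imm=-6:10 ⇒ 0xcbfa ⇒ little fa cb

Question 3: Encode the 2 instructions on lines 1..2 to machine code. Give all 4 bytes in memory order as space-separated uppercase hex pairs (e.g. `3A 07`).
L1: sbi op=0x24:6|rd=13:4|imm=4:6 ⇒ 0x9344 ⇒ little 44 93
L2: rts op=0x1c:6|pad=0:10 ⇒ 0x7000 ⇒ little 00 70

44 93 00 70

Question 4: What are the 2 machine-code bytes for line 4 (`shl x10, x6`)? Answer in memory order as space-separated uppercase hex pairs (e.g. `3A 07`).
98 62

4. shl fields op=0x18:6|rd=10:4|rs=6:4|pad=0:2 → word 6298h → 98 62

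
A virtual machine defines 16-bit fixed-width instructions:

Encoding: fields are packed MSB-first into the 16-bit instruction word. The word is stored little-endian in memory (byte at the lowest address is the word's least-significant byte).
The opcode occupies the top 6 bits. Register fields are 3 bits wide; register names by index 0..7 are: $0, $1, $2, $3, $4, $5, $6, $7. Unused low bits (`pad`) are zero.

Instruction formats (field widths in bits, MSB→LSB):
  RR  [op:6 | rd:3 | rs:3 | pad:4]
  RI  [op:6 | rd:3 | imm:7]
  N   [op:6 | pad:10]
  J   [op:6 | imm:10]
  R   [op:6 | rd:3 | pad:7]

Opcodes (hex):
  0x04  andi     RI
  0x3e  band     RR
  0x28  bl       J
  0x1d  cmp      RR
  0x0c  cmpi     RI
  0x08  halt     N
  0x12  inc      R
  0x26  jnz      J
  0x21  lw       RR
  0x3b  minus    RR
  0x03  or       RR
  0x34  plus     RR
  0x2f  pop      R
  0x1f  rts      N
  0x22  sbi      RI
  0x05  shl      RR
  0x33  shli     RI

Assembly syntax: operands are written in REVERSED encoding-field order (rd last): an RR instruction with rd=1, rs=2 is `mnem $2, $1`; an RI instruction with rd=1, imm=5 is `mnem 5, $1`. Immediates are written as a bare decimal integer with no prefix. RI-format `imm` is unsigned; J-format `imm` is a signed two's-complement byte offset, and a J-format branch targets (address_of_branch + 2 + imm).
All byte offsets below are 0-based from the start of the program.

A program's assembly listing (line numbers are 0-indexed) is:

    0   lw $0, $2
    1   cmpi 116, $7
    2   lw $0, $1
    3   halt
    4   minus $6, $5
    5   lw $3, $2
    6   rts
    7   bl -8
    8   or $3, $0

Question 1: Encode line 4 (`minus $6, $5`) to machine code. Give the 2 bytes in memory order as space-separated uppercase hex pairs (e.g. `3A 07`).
L4: minus op=0x3b:6|rd=5:3|rs=6:3|pad=0:4 ⇒ 0xeee0 ⇒ little e0 ee

E0 EE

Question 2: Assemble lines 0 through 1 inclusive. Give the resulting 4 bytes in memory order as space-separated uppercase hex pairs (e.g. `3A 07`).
line 0 (lw): pack op=0x21:6|rd=2:3|rs=0:3|pad=0:4 = 0x8500; little→ 00 85
line 1 (cmpi): pack op=0xc:6|rd=7:3|imm=116:7 = 0x33f4; little→ f4 33

00 85 F4 33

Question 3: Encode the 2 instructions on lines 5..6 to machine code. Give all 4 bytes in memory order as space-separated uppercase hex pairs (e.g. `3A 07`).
5. lw fields op=0x21:6|rd=2:3|rs=3:3|pad=0:4 → word 8530h → 30 85
6. rts fields op=0x1f:6|pad=0:10 → word 7c00h → 00 7c

30 85 00 7C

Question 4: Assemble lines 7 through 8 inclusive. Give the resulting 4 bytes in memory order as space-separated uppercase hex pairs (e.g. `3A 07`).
F8 A3 30 0C

line 7 (bl): pack op=0x28:6|imm=-8:10 = 0xa3f8; little→ f8 a3
line 8 (or): pack op=0x3:6|rd=0:3|rs=3:3|pad=0:4 = 0x0c30; little→ 30 0c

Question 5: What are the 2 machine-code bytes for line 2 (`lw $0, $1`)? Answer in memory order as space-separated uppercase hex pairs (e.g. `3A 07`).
2. lw fields op=0x21:6|rd=1:3|rs=0:3|pad=0:4 → word 8480h → 80 84

80 84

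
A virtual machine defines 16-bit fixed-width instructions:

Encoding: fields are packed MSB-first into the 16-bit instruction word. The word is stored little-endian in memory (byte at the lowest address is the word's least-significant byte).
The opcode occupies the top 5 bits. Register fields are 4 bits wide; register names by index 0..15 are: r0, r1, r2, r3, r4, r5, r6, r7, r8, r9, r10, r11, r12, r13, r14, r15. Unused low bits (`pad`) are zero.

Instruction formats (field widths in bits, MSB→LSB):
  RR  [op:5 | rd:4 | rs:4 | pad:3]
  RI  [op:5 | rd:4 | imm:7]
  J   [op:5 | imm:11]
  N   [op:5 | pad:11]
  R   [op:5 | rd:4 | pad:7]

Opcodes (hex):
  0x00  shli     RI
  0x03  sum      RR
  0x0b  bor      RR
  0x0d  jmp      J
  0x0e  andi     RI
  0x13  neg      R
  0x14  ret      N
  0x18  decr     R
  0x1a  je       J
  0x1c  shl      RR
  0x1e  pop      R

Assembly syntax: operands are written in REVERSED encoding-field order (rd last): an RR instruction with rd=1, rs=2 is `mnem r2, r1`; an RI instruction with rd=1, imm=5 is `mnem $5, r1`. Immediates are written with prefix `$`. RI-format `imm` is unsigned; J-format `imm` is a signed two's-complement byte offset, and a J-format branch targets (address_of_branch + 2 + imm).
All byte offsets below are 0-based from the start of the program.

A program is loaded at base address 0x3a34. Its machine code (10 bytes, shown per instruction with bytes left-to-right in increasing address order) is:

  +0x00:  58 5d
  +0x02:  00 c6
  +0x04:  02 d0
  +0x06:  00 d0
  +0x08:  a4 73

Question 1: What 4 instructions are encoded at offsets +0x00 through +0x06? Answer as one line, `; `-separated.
@+00  little-endian(58 5d) = 0x5d58
  top 5b → 0xb → bor [RR]
  rd@[10:7]=0xa ⇒ r10
  rs@[6:3]=0xb ⇒ r11
@+02  little-endian(00 c6) = 0xc600
  top 5b → 0x18 → decr [R]
  rd@[10:7]=0xc ⇒ r12
@+04  little-endian(02 d0) = 0xd002
  top 5b → 0x1a → je [J]
  imm@[10:0]=0x2 ⇒ $2
@+06  little-endian(00 d0) = 0xd000
  top 5b → 0x1a → je [J]
  imm@[10:0]=0x0 ⇒ $0

bor r11, r10; decr r12; je $2; je $0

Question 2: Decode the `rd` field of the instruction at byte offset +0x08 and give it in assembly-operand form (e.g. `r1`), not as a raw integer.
@+08  little-endian(a4 73) = 0x73a4
  op=0x73a4>>11=0xe ⇒ andi (RI)
  rd@[10:7]=0x7 ⇒ r7
  imm@[6:0]=0x24 ⇒ $36

r7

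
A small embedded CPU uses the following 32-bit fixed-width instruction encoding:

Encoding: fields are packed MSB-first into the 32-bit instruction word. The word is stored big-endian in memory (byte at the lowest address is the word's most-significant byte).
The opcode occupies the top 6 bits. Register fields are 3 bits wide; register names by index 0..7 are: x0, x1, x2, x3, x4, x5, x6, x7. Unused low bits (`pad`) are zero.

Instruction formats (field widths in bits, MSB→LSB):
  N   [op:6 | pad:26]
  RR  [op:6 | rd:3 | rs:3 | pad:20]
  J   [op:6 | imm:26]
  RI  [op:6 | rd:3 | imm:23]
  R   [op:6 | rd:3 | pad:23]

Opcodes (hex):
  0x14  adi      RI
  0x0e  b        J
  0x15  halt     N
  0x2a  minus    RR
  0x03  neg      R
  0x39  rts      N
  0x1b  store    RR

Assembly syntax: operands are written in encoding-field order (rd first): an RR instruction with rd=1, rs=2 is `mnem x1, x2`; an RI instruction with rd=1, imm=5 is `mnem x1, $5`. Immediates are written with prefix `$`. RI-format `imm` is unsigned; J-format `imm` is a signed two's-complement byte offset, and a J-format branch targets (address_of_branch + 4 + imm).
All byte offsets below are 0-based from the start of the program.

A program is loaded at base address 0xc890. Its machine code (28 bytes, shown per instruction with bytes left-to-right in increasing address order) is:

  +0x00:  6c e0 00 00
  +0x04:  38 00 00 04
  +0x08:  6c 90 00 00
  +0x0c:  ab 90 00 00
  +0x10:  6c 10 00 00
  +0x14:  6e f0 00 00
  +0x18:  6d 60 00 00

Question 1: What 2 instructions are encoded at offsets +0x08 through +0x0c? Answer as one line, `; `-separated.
off 0x08: read 6c 90 00 00 as big → 0x6c900000
  top 6b → 0x1b → store [RR]
  rd: (w>>23)&0x7=0x1 → x1
  rs: (w>>20)&0x7=0x1 → x1
off 0x0c: read ab 90 00 00 as big → 0xab900000
  top 6b → 0x2a → minus [RR]
  rd: (w>>23)&0x7=0x7 → x7
  rs: (w>>20)&0x7=0x1 → x1

store x1, x1; minus x7, x1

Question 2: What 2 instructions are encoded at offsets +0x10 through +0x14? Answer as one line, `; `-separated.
+0x10: 6c 10 00 00 ⇒ word 0x6c100000 (big)
  top 6b → 0x1b → store [RR]
  rd@[25:23]=0x0 ⇒ x0
  rs@[22:20]=0x1 ⇒ x1
+0x14: 6e f0 00 00 ⇒ word 0x6ef00000 (big)
  top 6b → 0x1b → store [RR]
  rd@[25:23]=0x5 ⇒ x5
  rs@[22:20]=0x7 ⇒ x7

store x0, x1; store x5, x7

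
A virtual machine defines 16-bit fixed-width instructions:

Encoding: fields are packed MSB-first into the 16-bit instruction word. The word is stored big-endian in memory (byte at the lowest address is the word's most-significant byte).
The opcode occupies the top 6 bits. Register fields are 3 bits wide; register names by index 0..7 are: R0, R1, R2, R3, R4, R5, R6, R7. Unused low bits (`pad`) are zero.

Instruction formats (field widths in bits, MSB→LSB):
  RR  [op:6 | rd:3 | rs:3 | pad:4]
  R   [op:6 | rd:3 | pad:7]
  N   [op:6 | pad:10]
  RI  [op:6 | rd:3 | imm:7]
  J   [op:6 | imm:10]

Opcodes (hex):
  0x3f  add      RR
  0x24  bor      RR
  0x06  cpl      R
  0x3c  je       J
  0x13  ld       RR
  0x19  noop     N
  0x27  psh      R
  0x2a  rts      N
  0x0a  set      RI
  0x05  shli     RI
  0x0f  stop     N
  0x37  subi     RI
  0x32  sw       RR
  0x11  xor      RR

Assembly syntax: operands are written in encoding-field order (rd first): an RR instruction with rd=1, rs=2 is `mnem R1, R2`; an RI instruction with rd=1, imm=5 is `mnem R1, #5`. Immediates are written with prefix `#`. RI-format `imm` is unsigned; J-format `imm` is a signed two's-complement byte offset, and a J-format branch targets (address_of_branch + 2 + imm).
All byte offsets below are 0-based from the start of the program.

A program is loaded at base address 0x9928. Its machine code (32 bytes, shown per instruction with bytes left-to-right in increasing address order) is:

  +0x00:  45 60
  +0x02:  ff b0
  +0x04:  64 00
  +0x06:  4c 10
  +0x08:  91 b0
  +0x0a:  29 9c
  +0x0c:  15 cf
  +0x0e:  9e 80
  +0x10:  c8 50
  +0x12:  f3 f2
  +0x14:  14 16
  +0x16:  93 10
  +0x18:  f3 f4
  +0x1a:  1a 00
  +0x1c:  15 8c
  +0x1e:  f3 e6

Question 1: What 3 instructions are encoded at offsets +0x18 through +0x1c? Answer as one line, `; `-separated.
+0x18: f3 f4 ⇒ word 0xf3f4 (big)
  op=0xf3f4>>10=0x3c ⇒ je (J)
  imm@[9:0]=0x3f4 (s10→-12) ⇒ #-12
+0x1a: 1a 00 ⇒ word 0x1a00 (big)
  op=0x1a00>>10=0x6 ⇒ cpl (R)
  rd@[9:7]=0x4 ⇒ R4
+0x1c: 15 8c ⇒ word 0x158c (big)
  op=0x158c>>10=0x5 ⇒ shli (RI)
  rd@[9:7]=0x3 ⇒ R3
  imm@[6:0]=0xc ⇒ #12

je #-12; cpl R4; shli R3, #12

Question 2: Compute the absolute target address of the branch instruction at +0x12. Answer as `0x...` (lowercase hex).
+0x12: f3 f2 ⇒ word 0xf3f2 (big)
  opcode bits[15:10]=0x3c: je/J
  [9:0] imm=1010 (s10→-14) = #-14
  target = base 0x9928 + off 0x12 + 2 + imm -14 = 0x992e

0x992e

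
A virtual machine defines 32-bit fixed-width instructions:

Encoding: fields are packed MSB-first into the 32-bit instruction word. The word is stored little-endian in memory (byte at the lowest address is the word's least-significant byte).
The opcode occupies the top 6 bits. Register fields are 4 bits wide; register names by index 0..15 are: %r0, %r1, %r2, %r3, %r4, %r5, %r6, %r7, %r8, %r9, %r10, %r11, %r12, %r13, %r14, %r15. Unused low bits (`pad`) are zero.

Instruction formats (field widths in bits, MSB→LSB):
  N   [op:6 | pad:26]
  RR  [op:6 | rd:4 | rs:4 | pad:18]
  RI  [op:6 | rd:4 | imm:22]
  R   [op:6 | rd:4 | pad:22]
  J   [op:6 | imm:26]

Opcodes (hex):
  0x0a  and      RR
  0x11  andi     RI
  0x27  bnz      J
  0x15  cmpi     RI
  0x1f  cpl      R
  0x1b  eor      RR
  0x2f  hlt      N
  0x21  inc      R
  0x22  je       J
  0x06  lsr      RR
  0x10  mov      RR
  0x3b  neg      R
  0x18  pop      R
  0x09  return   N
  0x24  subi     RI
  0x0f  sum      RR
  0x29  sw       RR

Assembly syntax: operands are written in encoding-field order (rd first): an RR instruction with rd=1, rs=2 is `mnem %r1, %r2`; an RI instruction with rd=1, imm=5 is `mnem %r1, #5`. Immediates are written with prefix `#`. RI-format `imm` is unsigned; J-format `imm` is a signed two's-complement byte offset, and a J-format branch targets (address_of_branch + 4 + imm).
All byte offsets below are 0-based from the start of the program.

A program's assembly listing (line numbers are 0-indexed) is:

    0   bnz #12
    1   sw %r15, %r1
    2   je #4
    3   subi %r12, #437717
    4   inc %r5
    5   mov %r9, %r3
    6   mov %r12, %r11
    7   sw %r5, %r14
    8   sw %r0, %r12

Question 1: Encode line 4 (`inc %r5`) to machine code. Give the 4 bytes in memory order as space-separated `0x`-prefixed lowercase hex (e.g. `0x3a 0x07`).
L4: inc op=0x21:6|rd=5:4|pad=0:22 ⇒ 0x85400000 ⇒ little 00 00 40 85

0x00 0x00 0x40 0x85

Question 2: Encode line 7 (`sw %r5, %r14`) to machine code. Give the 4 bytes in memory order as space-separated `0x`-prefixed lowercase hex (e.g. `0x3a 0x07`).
line 7 (sw): pack op=0x29:6|rd=5:4|rs=14:4|pad=0:18 = 0xa5780000; little→ 00 00 78 a5

0x00 0x00 0x78 0xa5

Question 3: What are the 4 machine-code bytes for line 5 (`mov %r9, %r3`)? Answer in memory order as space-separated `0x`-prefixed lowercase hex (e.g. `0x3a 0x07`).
0x00 0x00 0x4c 0x42

5. mov fields op=0x10:6|rd=9:4|rs=3:4|pad=0:18 → word 424c0000h → 00 00 4c 42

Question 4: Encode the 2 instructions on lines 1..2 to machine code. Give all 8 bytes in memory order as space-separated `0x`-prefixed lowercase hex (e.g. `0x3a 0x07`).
L1: sw op=0x29:6|rd=15:4|rs=1:4|pad=0:18 ⇒ 0xa7c40000 ⇒ little 00 00 c4 a7
L2: je op=0x22:6|imm=4:26 ⇒ 0x88000004 ⇒ little 04 00 00 88

0x00 0x00 0xc4 0xa7 0x04 0x00 0x00 0x88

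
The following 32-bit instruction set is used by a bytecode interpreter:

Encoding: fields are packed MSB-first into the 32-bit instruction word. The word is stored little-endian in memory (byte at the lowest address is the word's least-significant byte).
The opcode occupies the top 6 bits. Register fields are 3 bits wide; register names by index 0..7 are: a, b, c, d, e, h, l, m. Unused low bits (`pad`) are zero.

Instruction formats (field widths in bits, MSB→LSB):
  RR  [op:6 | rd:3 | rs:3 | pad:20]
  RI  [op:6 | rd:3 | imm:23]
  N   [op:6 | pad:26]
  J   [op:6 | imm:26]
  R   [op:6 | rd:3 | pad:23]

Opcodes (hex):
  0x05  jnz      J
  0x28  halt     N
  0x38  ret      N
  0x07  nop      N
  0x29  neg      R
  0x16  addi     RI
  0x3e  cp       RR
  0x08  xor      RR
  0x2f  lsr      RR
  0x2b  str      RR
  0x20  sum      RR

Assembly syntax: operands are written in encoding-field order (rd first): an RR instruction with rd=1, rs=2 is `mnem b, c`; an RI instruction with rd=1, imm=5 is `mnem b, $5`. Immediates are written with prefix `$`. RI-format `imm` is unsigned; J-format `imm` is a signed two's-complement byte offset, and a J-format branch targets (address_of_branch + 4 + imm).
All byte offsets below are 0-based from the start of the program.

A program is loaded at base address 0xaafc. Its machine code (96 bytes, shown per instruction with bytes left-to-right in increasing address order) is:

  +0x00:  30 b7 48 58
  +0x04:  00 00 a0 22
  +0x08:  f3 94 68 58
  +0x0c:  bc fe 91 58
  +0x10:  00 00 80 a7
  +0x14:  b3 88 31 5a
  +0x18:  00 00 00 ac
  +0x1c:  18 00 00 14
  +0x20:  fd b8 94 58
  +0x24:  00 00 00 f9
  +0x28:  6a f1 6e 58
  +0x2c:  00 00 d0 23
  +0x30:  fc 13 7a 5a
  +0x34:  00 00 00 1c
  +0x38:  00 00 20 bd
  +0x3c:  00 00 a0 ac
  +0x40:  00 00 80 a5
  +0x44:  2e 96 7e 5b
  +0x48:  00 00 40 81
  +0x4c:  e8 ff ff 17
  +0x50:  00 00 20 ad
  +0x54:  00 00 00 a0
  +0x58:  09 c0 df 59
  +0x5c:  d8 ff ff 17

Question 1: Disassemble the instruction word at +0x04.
xor h, c

+0x04: 00 00 a0 22 ⇒ word 0x22a00000 (little)
  top 6b → 0x8 → xor [RR]
  rd@[25:23]=0x5 ⇒ h
  rs@[22:20]=0x2 ⇒ c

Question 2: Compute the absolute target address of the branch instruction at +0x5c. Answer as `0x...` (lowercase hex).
0xab34

@+5c  little-endian(d8 ff ff 17) = 0x17ffffd8
  top 6b → 0x5 → jnz [J]
  [25:0] imm=67108824 (s26→-40) = $-40
  target = base 0xaafc + off 0x5c + 4 + imm -40 = 0xab34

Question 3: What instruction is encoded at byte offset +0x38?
lsr c, c

+0x38: 00 00 20 bd ⇒ word 0xbd200000 (little)
  top 6b → 0x2f → lsr [RR]
  rd: (w>>23)&0x7=0x2 → c
  rs: (w>>20)&0x7=0x2 → c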